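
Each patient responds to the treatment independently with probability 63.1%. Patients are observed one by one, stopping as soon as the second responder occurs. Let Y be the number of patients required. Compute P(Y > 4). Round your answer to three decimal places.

Needing more than 4 patients ⇔ fewer than 2 successes in the first 4. With X ~ Binomial(4, 0.631), P(Y > 4) = P(X ≤ 1).
  k=0: C(4,0)·0.631^0·0.369^4 = 0.01854
  k=1: C(4,1)·0.631^1·0.369^3 = 0.12681
P(X ≤ 1) = 0.14535

0.145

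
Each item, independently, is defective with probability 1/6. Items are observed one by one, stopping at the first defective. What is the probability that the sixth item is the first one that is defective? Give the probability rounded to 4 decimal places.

0.0670

Geometric (trials to first success), p = 0.166667.
P(Y = 6) = (1−p)^5 · p = 0.40188 · 0.166667 = 0.066980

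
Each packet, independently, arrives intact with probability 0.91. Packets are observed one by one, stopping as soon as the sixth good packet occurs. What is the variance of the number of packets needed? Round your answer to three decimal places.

Y = total packets until the sixth success; negative binomial with r=6, p=0.91.
Var(Y) = r(1−p)/p² = 6·0.09 / 0.91² = 0.65210

0.652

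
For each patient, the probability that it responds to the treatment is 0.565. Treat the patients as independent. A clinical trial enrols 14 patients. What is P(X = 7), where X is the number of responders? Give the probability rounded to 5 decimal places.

0.18591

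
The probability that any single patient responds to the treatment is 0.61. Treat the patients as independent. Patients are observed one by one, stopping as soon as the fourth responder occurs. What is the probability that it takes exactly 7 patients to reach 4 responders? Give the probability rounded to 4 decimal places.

Y = trial on which the fourth success occurs; negative binomial, r=4, p=0.61.
P(Y=7) = C(6,3) · p^4 · (1−p)^3
= 20 · 0.13846 · 0.059319 = 0.164264

0.1643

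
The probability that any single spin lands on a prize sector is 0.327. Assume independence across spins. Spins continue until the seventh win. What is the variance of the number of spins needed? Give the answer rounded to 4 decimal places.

Y = total spins until the seventh success; negative binomial with r=7, p=0.327.
Var(Y) = r(1−p)/p² = 7·0.673 / 0.327² = 44.057272

44.0573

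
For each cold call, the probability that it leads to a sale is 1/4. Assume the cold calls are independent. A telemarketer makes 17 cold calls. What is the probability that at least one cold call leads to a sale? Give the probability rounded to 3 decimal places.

0.992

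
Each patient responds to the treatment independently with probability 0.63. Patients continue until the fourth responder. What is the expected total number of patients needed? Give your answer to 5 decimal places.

Y = total patients until the fourth success; negative binomial with r=4, p=0.63.
E[Y] = r / p = 4 / 0.63 = 6.3492063

6.34921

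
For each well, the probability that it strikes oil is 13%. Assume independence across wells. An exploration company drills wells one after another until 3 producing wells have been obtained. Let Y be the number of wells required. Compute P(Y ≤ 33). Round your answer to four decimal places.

Finishing within 33 wells ⇔ at least 3 successes in the first 33. With X ~ Binomial(33, 0.13), P(Y ≤ 33) = 1 − P(X ≤ 2).
  k=0: C(33,0)·0.13^0·0.87^33 = 0.010096
  k=1: C(33,1)·0.13^1·0.87^32 = 0.049782
  k=2: C(33,2)·0.13^2·0.87^31 = 0.119019
1 − 0.178897 = 0.821103

0.8211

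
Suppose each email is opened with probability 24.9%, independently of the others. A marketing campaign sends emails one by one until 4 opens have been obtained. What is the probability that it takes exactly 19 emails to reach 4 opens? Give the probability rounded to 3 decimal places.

Y = trial on which the fourth success occurs; negative binomial, r=4, p=0.249.
P(Y=19) = C(18,3) · p^4 · (1−p)^15
= 816 · 0.0038441 · 0.013633 = 0.04276

0.043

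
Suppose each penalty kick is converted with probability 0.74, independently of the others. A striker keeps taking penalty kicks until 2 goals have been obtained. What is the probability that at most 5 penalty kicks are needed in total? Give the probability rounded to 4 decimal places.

Finishing within 5 penalty kicks ⇔ at least 2 successes in the first 5. With X ~ Binomial(5, 0.74), P(Y ≤ 5) = 1 − P(X ≤ 1).
  k=0: C(5,0)·0.74^0·0.26^5 = 0.001188
  k=1: C(5,1)·0.74^1·0.26^4 = 0.016908
1 − 0.018096 = 0.981904

0.9819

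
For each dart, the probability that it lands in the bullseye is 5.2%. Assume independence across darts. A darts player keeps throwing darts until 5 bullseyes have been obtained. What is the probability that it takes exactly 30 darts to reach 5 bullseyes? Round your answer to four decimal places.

0.0024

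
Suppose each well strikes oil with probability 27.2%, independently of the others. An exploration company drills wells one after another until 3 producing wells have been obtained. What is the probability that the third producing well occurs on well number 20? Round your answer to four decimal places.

0.0156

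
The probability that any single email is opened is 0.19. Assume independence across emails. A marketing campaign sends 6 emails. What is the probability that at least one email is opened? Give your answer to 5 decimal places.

P(at least one) = 1 − P(none) = 1 − (1 − 0.19)^6
= 1 − 0.2824295 = 0.7175705

0.71757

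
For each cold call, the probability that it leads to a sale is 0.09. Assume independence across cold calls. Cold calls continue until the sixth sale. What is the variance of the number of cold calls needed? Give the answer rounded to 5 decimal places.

674.07407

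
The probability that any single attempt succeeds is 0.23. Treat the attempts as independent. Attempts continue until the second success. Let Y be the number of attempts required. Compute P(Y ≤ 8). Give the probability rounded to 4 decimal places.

Finishing within 8 attempts ⇔ at least 2 successes in the first 8. With X ~ Binomial(8, 0.23), P(Y ≤ 8) = 1 − P(X ≤ 1).
  k=0: C(8,0)·0.23^0·0.77^8 = 0.123574
  k=1: C(8,1)·0.23^1·0.77^7 = 0.295293
1 − 0.418866 = 0.581134

0.5811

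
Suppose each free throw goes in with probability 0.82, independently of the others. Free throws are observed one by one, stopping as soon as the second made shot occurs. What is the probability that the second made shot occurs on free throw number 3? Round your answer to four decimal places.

Y = trial on which the second success occurs; negative binomial, r=2, p=0.82.
P(Y=3) = C(2,1) · p^2 · (1−p)^1
= 2 · 0.6724 · 0.18 = 0.242064

0.2421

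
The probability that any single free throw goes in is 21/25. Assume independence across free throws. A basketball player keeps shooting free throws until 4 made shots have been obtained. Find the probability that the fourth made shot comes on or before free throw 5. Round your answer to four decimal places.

0.8165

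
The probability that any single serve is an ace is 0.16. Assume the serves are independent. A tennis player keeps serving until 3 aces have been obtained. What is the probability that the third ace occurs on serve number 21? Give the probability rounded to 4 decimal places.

0.0337

Y = trial on which the third success occurs; negative binomial, r=3, p=0.16.
P(Y=21) = C(20,2) · p^3 · (1−p)^18
= 190 · 0.004096 · 0.043354 = 0.033740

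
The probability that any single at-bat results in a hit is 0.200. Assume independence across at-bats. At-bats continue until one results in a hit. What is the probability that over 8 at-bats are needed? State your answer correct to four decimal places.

Y = number of at-bats to the first success; geometric, p = 0.20.
P(Y > 8) = P(first 8 all fail) = (1−p)^8 = 0.167772

0.1678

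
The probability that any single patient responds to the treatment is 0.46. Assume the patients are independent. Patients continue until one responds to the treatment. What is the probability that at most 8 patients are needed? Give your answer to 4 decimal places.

0.9928

Y = number of patients to the first success; geometric, p = 0.46.
P(Y ≤ 8) = 1 − (1−p)^8 = 1 − 0.007230 = 0.992770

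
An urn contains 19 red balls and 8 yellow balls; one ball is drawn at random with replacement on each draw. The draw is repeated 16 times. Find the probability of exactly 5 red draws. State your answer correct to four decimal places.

X ~ Binomial(n=16, p=0.703704).
P(X=5) = C(16,5) · p^5 · (1−p)^11
= 4368 · 0.17256 · 1.5452e-06 = 0.001165

0.0012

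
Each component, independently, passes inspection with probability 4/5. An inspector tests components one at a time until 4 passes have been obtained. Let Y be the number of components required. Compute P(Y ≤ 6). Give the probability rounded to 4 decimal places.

Finishing within 6 components ⇔ at least 4 successes in the first 6. With X ~ Binomial(6, 0.80), P(Y ≤ 6) = 1 − P(X ≤ 3).
  k=0: C(6,0)·0.80^0·0.20^6 = 0.000064
  k=1: C(6,1)·0.80^1·0.20^5 = 0.001536
  k=2: C(6,2)·0.80^2·0.20^4 = 0.015360
  k=3: C(6,3)·0.80^3·0.20^3 = 0.081920
1 − 0.098880 = 0.901120

0.9011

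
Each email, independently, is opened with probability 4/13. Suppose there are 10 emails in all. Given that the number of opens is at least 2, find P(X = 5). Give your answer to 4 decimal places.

0.1282

X ~ Binomial(10, 0.307692). Want P(X=5 | X≥2) = P(X=5) / P(X≥2).
P(X=5) = C(10,5)·0.307692^5·0.692308^5 = 0.110530
P(X≥2) = 1 − 0.025292 − 0.112411 = 0.862296
Ratio = 0.110530 / 0.862296 = 0.128181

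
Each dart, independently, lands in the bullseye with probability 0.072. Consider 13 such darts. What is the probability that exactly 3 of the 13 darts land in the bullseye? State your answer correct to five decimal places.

X ~ Binomial(n=13, p=0.072).
P(X=3) = C(13,3) · p^3 · (1−p)^10
= 286 · 0.00037325 · 0.47367 = 0.0505642

0.05056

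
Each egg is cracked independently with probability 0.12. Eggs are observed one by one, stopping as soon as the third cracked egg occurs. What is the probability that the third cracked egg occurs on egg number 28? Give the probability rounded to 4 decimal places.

Y = trial on which the third success occurs; negative binomial, r=3, p=0.12.
P(Y=28) = C(27,2) · p^3 · (1−p)^25
= 351 · 0.001728 · 0.040932 = 0.024827

0.0248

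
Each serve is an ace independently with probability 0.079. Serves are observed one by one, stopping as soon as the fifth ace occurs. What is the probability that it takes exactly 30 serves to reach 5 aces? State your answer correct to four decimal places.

Y = trial on which the fifth success occurs; negative binomial, r=5, p=0.079.
P(Y=30) = C(29,4) · p^5 · (1−p)^25
= 23751 · 3.0771e-06 · 0.12779 = 0.009339

0.0093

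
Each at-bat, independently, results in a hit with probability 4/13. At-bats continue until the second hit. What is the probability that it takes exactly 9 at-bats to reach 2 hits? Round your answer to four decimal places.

0.0577

Y = trial on which the second success occurs; negative binomial, r=2, p=0.307692.
P(Y=9) = C(8,1) · p^2 · (1−p)^7
= 8 · 0.094675 · 0.076224 = 0.057732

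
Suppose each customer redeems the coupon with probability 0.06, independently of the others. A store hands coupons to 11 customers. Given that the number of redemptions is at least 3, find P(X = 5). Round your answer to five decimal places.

X ~ Binomial(11, 0.06). Want P(X=5 | X≥3) = P(X=5) / P(X≥3).
P(X=5) = C(11,5)·0.06^5·0.94^6 = 0.0002478
P(X≥3) = 1 − 0.5062982 − 0.3554860 − 0.1134530 = 0.0247628
Ratio = 0.0002478 / 0.0247628 = 0.0100084

0.01001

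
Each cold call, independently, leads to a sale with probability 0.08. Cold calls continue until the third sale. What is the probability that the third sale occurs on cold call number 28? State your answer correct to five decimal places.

Y = trial on which the third success occurs; negative binomial, r=3, p=0.08.
P(Y=28) = C(27,2) · p^3 · (1−p)^25
= 351 · 0.000512 · 0.12436 = 0.0223498

0.02235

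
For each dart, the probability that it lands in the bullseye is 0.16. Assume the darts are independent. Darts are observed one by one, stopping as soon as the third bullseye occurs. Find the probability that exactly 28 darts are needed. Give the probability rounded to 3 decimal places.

0.018

Y = trial on which the third success occurs; negative binomial, r=3, p=0.16.
P(Y=28) = C(27,2) · p^3 · (1−p)^25
= 351 · 0.004096 · 0.012793 = 0.01839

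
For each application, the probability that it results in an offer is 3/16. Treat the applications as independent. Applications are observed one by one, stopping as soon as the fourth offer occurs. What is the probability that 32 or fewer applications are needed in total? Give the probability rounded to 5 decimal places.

0.87540

Finishing within 32 applications ⇔ at least 4 successes in the first 32. With X ~ Binomial(32, 0.1875), P(Y ≤ 32) = 1 − P(X ≤ 3).
  k=0: C(32,0)·0.1875^0·0.8125^32 = 0.0013012
  k=1: C(32,1)·0.1875^1·0.8125^31 = 0.0096089
  k=2: C(32,2)·0.1875^2·0.8125^30 = 0.0343705
  k=3: C(32,3)·0.1875^3·0.8125^29 = 0.0793164
1 − 0.1245971 = 0.8754029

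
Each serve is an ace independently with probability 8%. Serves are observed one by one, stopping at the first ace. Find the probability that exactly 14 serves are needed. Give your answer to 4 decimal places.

0.0271

Geometric (trials to first success), p = 0.08.
P(Y = 14) = (1−p)^13 · p = 0.33825 · 0.08 = 0.027060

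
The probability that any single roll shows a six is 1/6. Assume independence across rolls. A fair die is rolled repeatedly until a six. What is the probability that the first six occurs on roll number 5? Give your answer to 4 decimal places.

0.0804

Geometric (trials to first success), p = 0.166667.
P(Y = 5) = (1−p)^4 · p = 0.48225 · 0.166667 = 0.080376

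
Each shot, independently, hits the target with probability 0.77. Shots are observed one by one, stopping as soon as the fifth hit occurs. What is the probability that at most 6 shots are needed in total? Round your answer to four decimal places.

0.5820

Finishing within 6 shots ⇔ at least 5 successes in the first 6. With X ~ Binomial(6, 0.77), P(Y ≤ 6) = 1 − P(X ≤ 4).
  k=0: C(6,0)·0.77^0·0.23^6 = 0.000148
  k=1: C(6,1)·0.77^1·0.23^5 = 0.002974
  k=2: C(6,2)·0.77^2·0.23^4 = 0.024888
  k=3: C(6,3)·0.77^3·0.23^3 = 0.111093
  k=4: C(6,4)·0.77^4·0.23^2 = 0.278939
1 − 0.418041 = 0.581959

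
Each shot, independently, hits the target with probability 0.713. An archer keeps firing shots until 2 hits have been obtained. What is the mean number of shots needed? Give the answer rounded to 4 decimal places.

Y = total shots until the second success; negative binomial with r=2, p=0.713.
E[Y] = r / p = 2 / 0.713 = 2.805049

2.8050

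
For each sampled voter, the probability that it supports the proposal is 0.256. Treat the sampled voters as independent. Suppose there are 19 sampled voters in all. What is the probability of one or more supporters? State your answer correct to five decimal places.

P(at least one) = 1 − P(none) = 1 − (1 − 0.256)^19
= 1 − 0.0036298 = 0.9963702

0.99637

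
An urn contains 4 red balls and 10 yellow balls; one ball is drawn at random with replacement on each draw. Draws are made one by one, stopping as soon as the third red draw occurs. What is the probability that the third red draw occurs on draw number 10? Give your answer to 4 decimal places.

0.0797

Y = trial on which the third success occurs; negative binomial, r=3, p=0.285714.
P(Y=10) = C(9,2) · p^3 · (1−p)^7
= 36 · 0.023324 · 0.094865 = 0.079653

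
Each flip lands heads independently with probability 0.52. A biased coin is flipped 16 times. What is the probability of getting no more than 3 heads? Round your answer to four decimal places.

0.0069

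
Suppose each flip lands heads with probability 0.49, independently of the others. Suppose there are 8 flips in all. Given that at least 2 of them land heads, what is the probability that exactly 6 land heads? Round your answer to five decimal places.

X ~ Binomial(8, 0.49). Want P(X=6 | X≥2) = P(X=6) / P(X≥2).
P(X=6) = C(8,6)·0.49^6·0.51^2 = 0.1008033
P(X≥2) = 1 − 0.0045768 − 0.0351785 = 0.9602447
Ratio = 0.1008033 / 0.9602447 = 0.1049767

0.10498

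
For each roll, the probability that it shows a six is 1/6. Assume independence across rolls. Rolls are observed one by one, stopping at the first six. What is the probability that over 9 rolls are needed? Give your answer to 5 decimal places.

0.19381

Y = number of rolls to the first success; geometric, p = 0.166667.
P(Y > 9) = P(first 9 all fail) = (1−p)^9 = 0.1938067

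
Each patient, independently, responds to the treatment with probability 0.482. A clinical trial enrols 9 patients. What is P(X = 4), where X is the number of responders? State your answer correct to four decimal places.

0.2536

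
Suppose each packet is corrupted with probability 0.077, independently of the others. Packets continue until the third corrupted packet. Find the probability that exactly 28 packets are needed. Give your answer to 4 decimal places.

0.0216

Y = trial on which the third success occurs; negative binomial, r=3, p=0.077.
P(Y=28) = C(27,2) · p^3 · (1−p)^25
= 351 · 0.00045653 · 0.13491 = 0.021618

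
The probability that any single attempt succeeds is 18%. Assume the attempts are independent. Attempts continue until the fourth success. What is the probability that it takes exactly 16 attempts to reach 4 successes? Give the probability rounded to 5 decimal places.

0.04414

Y = trial on which the fourth success occurs; negative binomial, r=4, p=0.18.
P(Y=16) = C(15,3) · p^4 · (1−p)^12
= 455 · 0.0010498 · 0.09242 = 0.0441436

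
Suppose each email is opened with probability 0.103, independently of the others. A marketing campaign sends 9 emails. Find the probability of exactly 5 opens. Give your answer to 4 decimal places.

0.0009

X ~ Binomial(n=9, p=0.103).
P(X=5) = C(9,5) · p^5 · (1−p)^4
= 126 · 1.1593e-05 · 0.6474 = 0.000946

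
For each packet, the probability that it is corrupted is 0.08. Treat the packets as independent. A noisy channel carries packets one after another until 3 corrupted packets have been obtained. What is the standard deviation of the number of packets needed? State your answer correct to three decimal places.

20.767

Y = total packets until the third success; negative binomial with r=3, p=0.08.
SD(Y) = √[r(1−p)/p²] = √(431.25000) = 20.76656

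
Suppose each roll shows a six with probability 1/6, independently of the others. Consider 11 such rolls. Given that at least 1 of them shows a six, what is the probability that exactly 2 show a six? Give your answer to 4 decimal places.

X ~ Binomial(11, 0.166667). Want P(X=2 | X≥1) = P(X=2) / P(X≥1).
P(X=2) = C(11,2)·0.166667^2·0.833333^9 = 0.296094
P(X≥1) = 1 − 0.134588 = 0.865412
Ratio = 0.296094 / 0.865412 = 0.342142

0.3421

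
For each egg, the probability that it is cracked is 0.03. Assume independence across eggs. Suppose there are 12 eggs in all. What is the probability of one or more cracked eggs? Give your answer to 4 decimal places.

0.3062

P(at least one) = 1 − P(none) = 1 − (1 − 0.03)^12
= 1 − 0.693842 = 0.306158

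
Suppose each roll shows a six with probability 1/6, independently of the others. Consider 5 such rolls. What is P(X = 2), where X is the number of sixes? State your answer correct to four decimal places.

X ~ Binomial(n=5, p=0.166667).
P(X=2) = C(5,2) · p^2 · (1−p)^3
= 10 · 0.027778 · 0.5787 = 0.160751

0.1608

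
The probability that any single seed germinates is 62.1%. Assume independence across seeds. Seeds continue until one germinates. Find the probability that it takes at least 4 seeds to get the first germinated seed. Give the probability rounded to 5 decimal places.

Y = number of seeds to the first success; geometric, p = 0.621.
P(Y > 3) = P(first 3 all fail) = (1−p)^3 = 0.0544399

0.05444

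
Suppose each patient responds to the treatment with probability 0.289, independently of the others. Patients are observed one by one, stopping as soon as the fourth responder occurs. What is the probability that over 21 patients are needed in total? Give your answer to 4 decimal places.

0.1035

Needing more than 21 patients ⇔ fewer than 4 successes in the first 21. With X ~ Binomial(21, 0.289), P(Y > 21) = P(X ≤ 3).
  k=0: C(21,0)·0.289^0·0.711^21 = 0.000775
  k=1: C(21,1)·0.289^1·0.711^20 = 0.006615
  k=2: C(21,2)·0.289^2·0.711^19 = 0.026887
  k=3: C(21,3)·0.289^3·0.711^18 = 0.069215
P(X ≤ 3) = 0.103491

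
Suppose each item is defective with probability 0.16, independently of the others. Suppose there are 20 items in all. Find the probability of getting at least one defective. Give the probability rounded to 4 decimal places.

P(at least one) = 1 − P(none) = 1 − (1 − 0.16)^20
= 1 − 0.030590 = 0.969410

0.9694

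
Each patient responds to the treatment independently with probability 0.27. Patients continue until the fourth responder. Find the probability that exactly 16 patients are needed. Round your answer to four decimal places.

0.0554

Y = trial on which the fourth success occurs; negative binomial, r=4, p=0.27.
P(Y=16) = C(15,3) · p^4 · (1−p)^12
= 455 · 0.0053144 · 0.022902 = 0.055378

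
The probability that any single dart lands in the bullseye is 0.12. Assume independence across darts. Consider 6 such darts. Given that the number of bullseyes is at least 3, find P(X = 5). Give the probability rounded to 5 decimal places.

X ~ Binomial(6, 0.12). Want P(X=5 | X≥3) = P(X=5) / P(X≥3).
P(X=5) = C(6,5)·0.12^5·0.88^1 = 0.0001314
P(X≥3) = 1 − 0.4644041 − 0.3799670 − 0.1295342 = 0.0260947
Ratio = 0.0001314 / 0.0260947 = 0.0050349

0.00503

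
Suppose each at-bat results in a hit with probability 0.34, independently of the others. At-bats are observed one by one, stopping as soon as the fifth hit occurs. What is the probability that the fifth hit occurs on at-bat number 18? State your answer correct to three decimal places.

0.049

Y = trial on which the fifth success occurs; negative binomial, r=5, p=0.34.
P(Y=18) = C(17,4) · p^5 · (1−p)^13
= 2380 · 0.0045435 · 0.0045089 = 0.04876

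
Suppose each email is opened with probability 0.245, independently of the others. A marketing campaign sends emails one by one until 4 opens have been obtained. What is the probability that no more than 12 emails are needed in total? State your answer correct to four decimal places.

0.3358

Finishing within 12 emails ⇔ at least 4 successes in the first 12. With X ~ Binomial(12, 0.245), P(Y ≤ 12) = 1 − P(X ≤ 3).
  k=0: C(12,0)·0.245^0·0.755^12 = 0.034305
  k=1: C(12,1)·0.245^1·0.755^11 = 0.133587
  k=2: C(12,2)·0.245^2·0.755^10 = 0.238422
  k=3: C(12,3)·0.245^3·0.755^9 = 0.257895
1 − 0.664209 = 0.335791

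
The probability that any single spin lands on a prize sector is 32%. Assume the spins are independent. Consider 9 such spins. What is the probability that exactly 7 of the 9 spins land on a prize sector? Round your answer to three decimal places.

X ~ Binomial(n=9, p=0.32).
P(X=7) = C(9,7) · p^7 · (1−p)^2
= 36 · 0.0003436 · 0.4624 = 0.00572

0.006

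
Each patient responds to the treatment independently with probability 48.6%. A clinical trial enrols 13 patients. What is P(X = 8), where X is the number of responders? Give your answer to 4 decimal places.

X ~ Binomial(n=13, p=0.486).
P(X=8) = C(13,8) · p^8 · (1−p)^5
= 1287 · 0.0031124 · 0.035877 = 0.143709

0.1437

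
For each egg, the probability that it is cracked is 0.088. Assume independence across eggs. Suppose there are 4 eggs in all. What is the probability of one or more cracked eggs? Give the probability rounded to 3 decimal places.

0.308

P(at least one) = 1 − P(none) = 1 − (1 − 0.088)^4
= 1 − 0.69180 = 0.30820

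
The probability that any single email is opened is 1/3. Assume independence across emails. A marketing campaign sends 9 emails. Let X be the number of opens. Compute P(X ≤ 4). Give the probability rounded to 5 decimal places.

X ~ Binomial(9, 0.333333); P(X ≤ 4) = Σ C(9,k) p^k (1−p)^(9−k) over k:
  k=0: C(9,0)·0.333333^0·0.666667^9 = 0.0260123
  k=1: C(9,1)·0.333333^1·0.666667^8 = 0.1170553
  k=2: C(9,2)·0.333333^2·0.666667^7 = 0.2341107
  k=3: C(9,3)·0.333333^3·0.666667^6 = 0.2731291
  k=4: C(9,4)·0.333333^4·0.666667^5 = 0.2048468
Total = 0.8551542

0.85515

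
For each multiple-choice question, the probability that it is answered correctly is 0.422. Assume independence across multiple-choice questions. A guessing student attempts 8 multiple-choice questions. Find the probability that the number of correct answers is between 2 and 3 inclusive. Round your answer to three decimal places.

0.457

X ~ Binomial(8, 0.422); P(2 ≤ X ≤ 3) = Σ C(8,k) p^k (1−p)^(8−k) over k:
  k=2: C(8,2)·0.422^2·0.578^6 = 0.18593
  k=3: C(8,3)·0.422^3·0.578^5 = 0.27150
Total = 0.45743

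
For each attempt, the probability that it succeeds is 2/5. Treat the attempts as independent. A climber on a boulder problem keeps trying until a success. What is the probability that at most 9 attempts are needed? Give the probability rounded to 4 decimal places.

Y = number of attempts to the first success; geometric, p = 0.40.
P(Y ≤ 9) = 1 − (1−p)^9 = 1 − 0.010078 = 0.989922

0.9899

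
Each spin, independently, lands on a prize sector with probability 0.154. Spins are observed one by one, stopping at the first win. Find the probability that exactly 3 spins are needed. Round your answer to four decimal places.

0.1102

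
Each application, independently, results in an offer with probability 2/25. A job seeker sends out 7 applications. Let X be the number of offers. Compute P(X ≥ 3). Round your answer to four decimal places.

0.0140

X ~ Binomial(7, 0.08); P(X ≥ 3) = Σ C(7,k) p^k (1−p)^(7−k) over k:
  k=3: C(7,3)·0.08^3·0.92^4 = 0.012838
  k=4: C(7,4)·0.08^4·0.92^3 = 0.001116
  k=5: C(7,5)·0.08^5·0.92^2 = 0.000058
  k=6: C(7,6)·0.08^6·0.92^1 = 0.000002
  k=7: C(7,7)·0.08^7·0.92^0 = 0.000000
Total = 0.014014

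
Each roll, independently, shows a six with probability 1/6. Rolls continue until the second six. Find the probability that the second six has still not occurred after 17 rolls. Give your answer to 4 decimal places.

0.1983

Needing more than 17 rolls ⇔ fewer than 2 successes in the first 17. With X ~ Binomial(17, 0.166667), P(Y > 17) = P(X ≤ 1).
  k=0: C(17,0)·0.166667^0·0.833333^17 = 0.045073
  k=1: C(17,1)·0.166667^1·0.833333^16 = 0.153249
P(X ≤ 1) = 0.198322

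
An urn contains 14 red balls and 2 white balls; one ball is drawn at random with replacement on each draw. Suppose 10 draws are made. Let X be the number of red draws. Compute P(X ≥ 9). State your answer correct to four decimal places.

0.6389

X ~ Binomial(10, 0.875); P(X ≥ 9) = Σ C(10,k) p^k (1−p)^(10−k) over k:
  k=9: C(10,9)·0.875^9·0.125^1 = 0.375822
  k=10: C(10,10)·0.875^10·0.125^0 = 0.263076
Total = 0.638898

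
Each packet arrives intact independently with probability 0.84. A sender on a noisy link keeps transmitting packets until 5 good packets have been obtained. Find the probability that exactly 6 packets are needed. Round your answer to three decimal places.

0.335

Y = trial on which the fifth success occurs; negative binomial, r=5, p=0.84.
P(Y=6) = C(5,4) · p^5 · (1−p)^1
= 5 · 0.41821 · 0.16 = 0.33457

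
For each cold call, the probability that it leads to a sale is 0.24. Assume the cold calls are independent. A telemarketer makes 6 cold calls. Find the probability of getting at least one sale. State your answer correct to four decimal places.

0.8073

P(at least one) = 1 − P(none) = 1 − (1 − 0.24)^6
= 1 − 0.192700 = 0.807300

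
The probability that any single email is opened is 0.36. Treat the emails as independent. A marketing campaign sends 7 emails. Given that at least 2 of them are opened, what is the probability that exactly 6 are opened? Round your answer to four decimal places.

X ~ Binomial(7, 0.36). Want P(X=6 | X≥2) = P(X=6) / P(X≥2).
P(X=6) = C(7,6)·0.36^6·0.64^1 = 0.009752
P(X≥2) = 1 − 0.043980 − 0.173173 = 0.782846
Ratio = 0.009752 / 0.782846 = 0.012457

0.0125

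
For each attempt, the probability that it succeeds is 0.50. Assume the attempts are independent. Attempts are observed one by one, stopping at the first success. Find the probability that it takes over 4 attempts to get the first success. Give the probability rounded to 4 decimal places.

Y = number of attempts to the first success; geometric, p = 0.50.
P(Y > 4) = P(first 4 all fail) = (1−p)^4 = 0.062500

0.0625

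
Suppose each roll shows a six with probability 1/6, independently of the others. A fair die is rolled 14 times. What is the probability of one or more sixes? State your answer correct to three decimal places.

0.922

P(at least one) = 1 − P(none) = 1 − (1 − 0.166667)^14
= 1 − 0.07789 = 0.92211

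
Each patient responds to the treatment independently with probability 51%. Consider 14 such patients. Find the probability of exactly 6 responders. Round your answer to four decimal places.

0.1756

X ~ Binomial(n=14, p=0.51).
P(X=6) = C(14,6) · p^6 · (1−p)^8
= 3003 · 0.017596 · 0.0033233 = 0.175608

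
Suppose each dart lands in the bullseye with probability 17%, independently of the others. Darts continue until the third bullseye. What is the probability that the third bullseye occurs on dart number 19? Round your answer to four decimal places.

Y = trial on which the third success occurs; negative binomial, r=3, p=0.17.
P(Y=19) = C(18,2) · p^3 · (1−p)^16
= 153 · 0.004913 · 0.050728 = 0.038132

0.0381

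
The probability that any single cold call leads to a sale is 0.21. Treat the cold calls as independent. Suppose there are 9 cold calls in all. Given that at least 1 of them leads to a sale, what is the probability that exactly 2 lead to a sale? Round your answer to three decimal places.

0.346

X ~ Binomial(9, 0.21). Want P(X=2 | X≥1) = P(X=2) / P(X≥1).
P(X=2) = C(9,2)·0.21^2·0.79^7 = 0.30488
P(X≥1) = 1 − 0.11985 = 0.88015
Ratio = 0.30488 / 0.88015 = 0.34640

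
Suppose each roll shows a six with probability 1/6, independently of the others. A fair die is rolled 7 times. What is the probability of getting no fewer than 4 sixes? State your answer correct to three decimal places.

0.018

X ~ Binomial(7, 0.166667); P(X ≥ 4) = Σ C(7,k) p^k (1−p)^(7−k) over k:
  k=4: C(7,4)·0.166667^4·0.833333^3 = 0.01563
  k=5: C(7,5)·0.166667^5·0.833333^2 = 0.00188
  k=6: C(7,6)·0.166667^6·0.833333^1 = 0.00013
  k=7: C(7,7)·0.166667^7·0.833333^0 = 0.00000
Total = 0.01763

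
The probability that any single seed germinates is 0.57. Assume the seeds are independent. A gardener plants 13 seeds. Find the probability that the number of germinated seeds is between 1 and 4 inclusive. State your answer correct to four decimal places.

0.0520

X ~ Binomial(13, 0.57); P(1 ≤ X ≤ 4) = Σ C(13,k) p^k (1−p)^(13−k) over k:
  k=1: C(13,1)·0.57^1·0.43^12 = 0.000296
  k=2: C(13,2)·0.57^2·0.43^11 = 0.002355
  k=3: C(13,3)·0.57^3·0.43^10 = 0.011447
  k=4: C(13,4)·0.57^4·0.43^9 = 0.037933
Total = 0.052031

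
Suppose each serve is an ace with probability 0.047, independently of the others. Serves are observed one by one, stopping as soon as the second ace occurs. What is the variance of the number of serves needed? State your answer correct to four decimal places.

862.8339

Y = total serves until the second success; negative binomial with r=2, p=0.047.
Var(Y) = r(1−p)/p² = 2·0.953 / 0.047² = 862.833861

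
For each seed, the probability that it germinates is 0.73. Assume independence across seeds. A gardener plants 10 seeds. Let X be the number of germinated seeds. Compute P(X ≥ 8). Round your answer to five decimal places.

X ~ Binomial(10, 0.73); P(X ≥ 8) = Σ C(10,k) p^k (1−p)^(10−k) over k:
  k=8: C(10,8)·0.73^8·0.27^2 = 0.2645592
  k=9: C(10,9)·0.73^9·0.27^1 = 0.1589533
  k=10: C(10,10)·0.73^10·0.27^0 = 0.0429763
Total = 0.4664888

0.46649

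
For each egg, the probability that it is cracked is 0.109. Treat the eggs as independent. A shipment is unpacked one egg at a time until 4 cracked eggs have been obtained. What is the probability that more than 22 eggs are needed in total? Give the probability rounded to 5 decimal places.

Needing more than 22 eggs ⇔ fewer than 4 successes in the first 22. With X ~ Binomial(22, 0.109), P(Y > 22) = P(X ≤ 3).
  k=0: C(22,0)·0.109^0·0.891^22 = 0.0789422
  k=1: C(22,1)·0.109^1·0.891^21 = 0.2124619
  k=2: C(22,2)·0.109^2·0.891^20 = 0.2729098
  k=3: C(22,3)·0.109^3·0.891^19 = 0.2225751
P(X ≤ 3) = 0.7868890

0.78689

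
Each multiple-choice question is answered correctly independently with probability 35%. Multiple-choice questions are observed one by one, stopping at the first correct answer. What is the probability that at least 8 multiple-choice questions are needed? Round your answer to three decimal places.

Y = number of multiple-choice questions to the first success; geometric, p = 0.35.
P(Y > 7) = P(first 7 all fail) = (1−p)^7 = 0.04902

0.049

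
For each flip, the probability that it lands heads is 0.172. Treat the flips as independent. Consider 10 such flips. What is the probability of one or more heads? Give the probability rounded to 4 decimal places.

0.8485

P(at least one) = 1 − P(none) = 1 − (1 − 0.172)^10
= 1 − 0.151462 = 0.848538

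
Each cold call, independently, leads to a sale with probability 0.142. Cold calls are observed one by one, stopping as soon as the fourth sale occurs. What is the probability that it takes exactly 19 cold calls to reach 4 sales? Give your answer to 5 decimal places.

0.03335

Y = trial on which the fourth success occurs; negative binomial, r=4, p=0.142.
P(Y=19) = C(18,3) · p^4 · (1−p)^15
= 816 · 0.00040659 · 0.10053 = 0.0333544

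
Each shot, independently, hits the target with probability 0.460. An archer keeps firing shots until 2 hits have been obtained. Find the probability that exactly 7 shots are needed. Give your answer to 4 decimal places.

Y = trial on which the second success occurs; negative binomial, r=2, p=0.46.
P(Y=7) = C(6,1) · p^2 · (1−p)^5
= 6 · 0.2116 · 0.045917 = 0.058296

0.0583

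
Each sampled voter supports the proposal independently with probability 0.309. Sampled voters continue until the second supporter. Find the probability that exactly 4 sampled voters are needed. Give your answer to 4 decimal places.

Y = trial on which the second success occurs; negative binomial, r=2, p=0.309.
P(Y=4) = C(3,1) · p^2 · (1−p)^2
= 3 · 0.095481 · 0.47748 = 0.136771

0.1368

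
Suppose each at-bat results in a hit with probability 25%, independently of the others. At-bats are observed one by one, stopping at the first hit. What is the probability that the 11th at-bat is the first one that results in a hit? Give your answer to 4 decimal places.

0.0141

Geometric (trials to first success), p = 0.25.
P(Y = 11) = (1−p)^10 · p = 0.056314 · 0.25 = 0.014078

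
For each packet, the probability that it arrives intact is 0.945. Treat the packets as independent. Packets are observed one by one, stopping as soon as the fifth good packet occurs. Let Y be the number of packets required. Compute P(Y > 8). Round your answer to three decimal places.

Needing more than 8 packets ⇔ fewer than 5 successes in the first 8. With X ~ Binomial(8, 0.945), P(Y > 8) = P(X ≤ 4).
  k=0: C(8,0)·0.945^0·0.055^8 = 0.00000
  k=1: C(8,1)·0.945^1·0.055^7 = 0.00000
  k=2: C(8,2)·0.945^2·0.055^6 = 0.00000
  k=3: C(8,3)·0.945^3·0.055^5 = 0.00002
  k=4: C(8,4)·0.945^4·0.055^4 = 0.00051
P(X ≤ 4) = 0.00054

0.001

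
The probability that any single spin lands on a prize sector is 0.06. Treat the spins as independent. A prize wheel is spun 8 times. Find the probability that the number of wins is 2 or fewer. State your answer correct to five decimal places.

0.99038

X ~ Binomial(8, 0.06); P(X ≤ 2) = Σ C(8,k) p^k (1−p)^(8−k) over k:
  k=0: C(8,0)·0.06^0·0.94^8 = 0.6095689
  k=1: C(8,1)·0.06^1·0.94^7 = 0.3112692
  k=2: C(8,2)·0.06^2·0.94^6 = 0.0695389
Total = 0.9903771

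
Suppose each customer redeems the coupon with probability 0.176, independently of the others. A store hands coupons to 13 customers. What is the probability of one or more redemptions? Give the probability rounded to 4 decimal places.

0.9193

P(at least one) = 1 − P(none) = 1 − (1 − 0.176)^13
= 1 − 0.080733 = 0.919267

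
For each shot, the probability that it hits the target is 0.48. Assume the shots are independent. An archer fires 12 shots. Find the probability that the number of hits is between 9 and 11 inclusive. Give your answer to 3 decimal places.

X ~ Binomial(12, 0.48); P(9 ≤ X ≤ 11) = Σ C(12,k) p^k (1−p)^(12−k) over k:
  k=9: C(12,9)·0.48^9·0.52^3 = 0.04184
  k=10: C(12,10)·0.48^10·0.52^2 = 0.01159
  k=11: C(12,11)·0.48^11·0.52^1 = 0.00194
Total = 0.05537

0.055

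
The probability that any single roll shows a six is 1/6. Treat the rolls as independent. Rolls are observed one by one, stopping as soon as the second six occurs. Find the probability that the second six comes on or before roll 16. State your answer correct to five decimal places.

0.77283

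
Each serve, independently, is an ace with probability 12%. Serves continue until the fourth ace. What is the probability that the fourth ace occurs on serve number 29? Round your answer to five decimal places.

Y = trial on which the fourth success occurs; negative binomial, r=4, p=0.12.
P(Y=29) = C(28,3) · p^4 · (1−p)^25
= 3276 · 0.00020736 · 0.040932 = 0.0278058

0.02781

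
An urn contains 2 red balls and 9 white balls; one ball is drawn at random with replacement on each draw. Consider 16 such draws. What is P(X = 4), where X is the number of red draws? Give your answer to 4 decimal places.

X ~ Binomial(n=16, p=0.181818).
P(X=4) = C(16,4) · p^4 · (1−p)^12
= 1820 · 0.0010928 · 0.089991 = 0.178986

0.1790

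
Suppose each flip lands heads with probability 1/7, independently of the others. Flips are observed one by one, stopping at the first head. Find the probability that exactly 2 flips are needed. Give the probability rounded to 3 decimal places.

0.122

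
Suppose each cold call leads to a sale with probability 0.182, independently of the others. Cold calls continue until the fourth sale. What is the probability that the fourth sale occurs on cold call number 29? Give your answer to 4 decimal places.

Y = trial on which the fourth success occurs; negative binomial, r=4, p=0.182.
P(Y=29) = C(28,3) · p^4 · (1−p)^25
= 3276 · 0.0010972 · 0.0065892 = 0.023684

0.0237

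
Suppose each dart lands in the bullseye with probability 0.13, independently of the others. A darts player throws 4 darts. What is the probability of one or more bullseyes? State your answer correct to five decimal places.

P(at least one) = 1 − P(none) = 1 − (1 − 0.13)^4
= 1 − 0.5728976 = 0.4271024

0.42710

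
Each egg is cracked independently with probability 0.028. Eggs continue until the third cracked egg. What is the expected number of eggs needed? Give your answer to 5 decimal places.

107.14286

Y = total eggs until the third success; negative binomial with r=3, p=0.028.
E[Y] = r / p = 3 / 0.028 = 107.1428571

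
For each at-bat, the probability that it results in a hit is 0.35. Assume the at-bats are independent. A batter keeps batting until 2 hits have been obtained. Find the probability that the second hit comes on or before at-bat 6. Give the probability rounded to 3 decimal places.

0.681

Finishing within 6 at-bats ⇔ at least 2 successes in the first 6. With X ~ Binomial(6, 0.35), P(Y ≤ 6) = 1 − P(X ≤ 1).
  k=0: C(6,0)·0.35^0·0.65^6 = 0.07542
  k=1: C(6,1)·0.35^1·0.65^5 = 0.24366
1 − 0.31908 = 0.68092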